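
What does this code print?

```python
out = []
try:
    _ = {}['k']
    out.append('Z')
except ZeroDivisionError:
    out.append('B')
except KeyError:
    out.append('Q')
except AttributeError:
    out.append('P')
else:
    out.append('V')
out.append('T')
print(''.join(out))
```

Execution trace: 'Q' (except KeyError) → 'T' (after the try/except). Output: QT

Answer: QT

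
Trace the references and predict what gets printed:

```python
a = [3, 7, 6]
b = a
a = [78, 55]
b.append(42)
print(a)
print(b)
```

Key concept: rebinding vs mutation: a is rebound to a new list, b still points at the original.
Step by step:
`a = [3, 7, 6]` → a = [3, 7, 6]
`b = a` → b = [3, 7, 6] (same object as a)
`a = [78, 55]` → a = [78, 55]
`b.append(42)` → b = [3, 7, 6, 42]
`print(a)` → prints [78, 55]
`print(b)` → prints [3, 7, 6, 42]

Answer:
[78, 55]
[3, 7, 6, 42]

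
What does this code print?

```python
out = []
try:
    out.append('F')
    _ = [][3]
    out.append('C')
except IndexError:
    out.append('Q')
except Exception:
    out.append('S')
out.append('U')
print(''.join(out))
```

Execution trace: 'F' (try body) → 'Q' (except IndexError) → 'U' (after the try/except). Output: FQU

Answer: FQU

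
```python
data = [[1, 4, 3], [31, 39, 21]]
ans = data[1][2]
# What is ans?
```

Trace:
`data = [[1, 4, 3], [31, 39, 21]]` → data = [[1, 4, 3], [31, 39, 21]]
`ans = data[1][2]` → ans = 21
So ans = 21

Answer: 21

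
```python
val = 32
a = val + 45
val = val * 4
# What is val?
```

Trace:
`val = 32` → val = 32
`a = val + 45` → a = 77
`val = val * 4` → val = 128
So val = 128

Answer: 128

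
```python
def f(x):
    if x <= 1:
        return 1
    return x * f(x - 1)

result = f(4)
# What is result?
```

f(4) = 4 * 3 * 2 * 1 = 24

Answer: 24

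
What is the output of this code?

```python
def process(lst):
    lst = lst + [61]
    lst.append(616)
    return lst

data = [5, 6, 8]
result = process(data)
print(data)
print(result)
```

Key concept: rebinding parameter vs mutation.
Step by step:
`data = [5, 6, 8]` → data = [5, 6, 8]
`result = process(data)` → result = [5, 6, 8, 61, 616]
`print(data)` → prints [5, 6, 8]
`print(result)` → prints [5, 6, 8, 61, 616]

Answer:
[5, 6, 8]
[5, 6, 8, 61, 616]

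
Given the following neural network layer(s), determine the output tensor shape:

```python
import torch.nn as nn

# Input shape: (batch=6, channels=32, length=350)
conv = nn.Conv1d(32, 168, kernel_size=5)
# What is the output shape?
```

Input: (6, 32, 350) -> Output: (6, 168, 346)

Answer: (6, 168, 346)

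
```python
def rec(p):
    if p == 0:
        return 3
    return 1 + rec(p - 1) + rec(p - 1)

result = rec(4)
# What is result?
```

rec(p) = 1 + 2·rec(p-1), rec(0)=3. Closed form: (3+1)·2^4 - 1 = 63.

Answer: 63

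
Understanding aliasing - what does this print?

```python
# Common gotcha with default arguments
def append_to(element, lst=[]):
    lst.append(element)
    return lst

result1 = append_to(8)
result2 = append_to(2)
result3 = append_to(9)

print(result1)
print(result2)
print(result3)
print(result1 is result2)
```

Key concept: mutable default argument gotcha.
Step by step:
`result1 = append_to(8)` → result1 = [8]
`result2 = append_to(2)` → result1 = [8, 2] (same object as result2); result2 = [8, 2] (same object as result1)
`result3 = append_to(9)` → result1 = [8, 2, 9] (same object as result2, result3); result2 = [8, 2, 9] (same object as result1, result3); result3 = [8, 2, 9] (same object as result1, result2)
`print(result1)` → prints [8, 2, 9]
`print(result2)` → prints [8, 2, 9]
`print(result3)` → prints [8, 2, 9]
`print(result1 is result2)` → prints True

Answer:
[8, 2, 9]
[8, 2, 9]
[8, 2, 9]
True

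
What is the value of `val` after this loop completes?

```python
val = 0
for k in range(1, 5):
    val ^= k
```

XOR of 1 to 4
`val` takes the values: 0 → 1 → 3 → 0 → 4

Answer: 4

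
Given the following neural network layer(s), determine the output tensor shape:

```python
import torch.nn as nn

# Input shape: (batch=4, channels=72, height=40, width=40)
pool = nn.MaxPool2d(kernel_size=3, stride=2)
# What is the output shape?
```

Input: (4, 72, 40, 40) -> Output: (4, 72, 19, 19)

Answer: (4, 72, 19, 19)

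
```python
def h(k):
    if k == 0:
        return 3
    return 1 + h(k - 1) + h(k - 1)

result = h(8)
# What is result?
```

h(k) = 1 + 2·h(k-1), h(0)=3. Closed form: (3+1)·2^8 - 1 = 1023.

Answer: 1023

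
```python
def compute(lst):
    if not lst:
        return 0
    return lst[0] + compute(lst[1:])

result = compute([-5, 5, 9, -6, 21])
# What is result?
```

(-5) + 5 + 9 + (-6) + 21 + 0 = 24

Answer: 24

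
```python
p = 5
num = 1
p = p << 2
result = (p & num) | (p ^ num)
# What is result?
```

Trace:
`p = 5` → p = 5
`num = 1` → num = 1
`p = p << 2` → p = 20
`result = (p & num) | (p ^ num)` → result = 21
So result = 21

Answer: 21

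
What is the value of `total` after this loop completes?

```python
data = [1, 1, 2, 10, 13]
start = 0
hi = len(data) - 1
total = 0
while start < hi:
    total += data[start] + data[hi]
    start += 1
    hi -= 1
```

Sum of pairs from ends
`total` takes the values: 0 → 14 → 25

Answer: 25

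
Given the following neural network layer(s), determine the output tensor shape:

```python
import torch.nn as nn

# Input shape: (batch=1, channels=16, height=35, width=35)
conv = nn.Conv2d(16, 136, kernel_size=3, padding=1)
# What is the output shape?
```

Input: (1, 16, 35, 35) -> Output: (1, 136, 35, 35)

Answer: (1, 136, 35, 35)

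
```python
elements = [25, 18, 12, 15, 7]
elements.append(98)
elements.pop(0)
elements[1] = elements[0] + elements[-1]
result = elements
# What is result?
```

Trace:
`elements = [25, 18, 12, 15, 7]` → elements = [25, 18, 12, 15, 7]
`elements.append(98)` → elements = [25, 18, 12, 15, 7, 98]
`elements.pop(0)` → elements = [18, 12, 15, 7, 98]
`elements[1] = elements[0] + elements[-1]` → elements = [18, 116, 15, 7, 98]
`result = elements` → result = [18, 116, 15, 7, 98]
So result = [18, 116, 15, 7, 98]

Answer: [18, 116, 15, 7, 98]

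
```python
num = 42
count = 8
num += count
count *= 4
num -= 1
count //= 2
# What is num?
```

Trace:
`num = 42` → num = 42
`count = 8` → count = 8
`num += count` → num = 50
`count *= 4` → count = 32
`num -= 1` → num = 49
`count //= 2` → count = 16
So num = 49

Answer: 49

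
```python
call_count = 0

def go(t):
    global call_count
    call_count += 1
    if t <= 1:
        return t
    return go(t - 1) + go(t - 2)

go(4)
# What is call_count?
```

Calls(t) = 1 + Calls(t-1) + Calls(t-2); Calls(0)=Calls(1)=1. For t=4 this gives 9.

Answer: 9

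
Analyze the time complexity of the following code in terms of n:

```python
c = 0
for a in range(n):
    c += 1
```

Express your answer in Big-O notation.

Each loop level contributes: n. Multiplying the contributions gives O(n).

Answer: O(n)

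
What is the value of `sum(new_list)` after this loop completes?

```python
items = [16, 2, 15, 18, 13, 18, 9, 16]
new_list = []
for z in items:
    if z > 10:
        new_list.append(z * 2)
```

Sum of doubled values > 10
`new_list` takes the values: [] → [32] → [32, 30] → [32, 30, 36] → [32, 30, 36, 26] → [32, 30, 36, 26, 36] → [32, 30, 36, 26, 36, 32]
So `sum(new_list)` = 192

Answer: 192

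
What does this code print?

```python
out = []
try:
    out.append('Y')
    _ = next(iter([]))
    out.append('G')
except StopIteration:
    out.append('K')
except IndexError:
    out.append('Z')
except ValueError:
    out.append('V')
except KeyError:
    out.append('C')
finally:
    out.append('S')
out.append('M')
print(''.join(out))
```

Execution trace: 'Y' (try body) → 'K' (except StopIteration) → 'S' (finally) → 'M' (after the try/except). Output: YKSM

Answer: YKSM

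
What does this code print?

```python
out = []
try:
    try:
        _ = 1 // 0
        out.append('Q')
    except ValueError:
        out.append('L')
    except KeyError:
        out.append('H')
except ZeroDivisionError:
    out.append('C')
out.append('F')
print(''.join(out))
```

Execution trace: 'C' (outer except ZeroDivisionError) → 'F' (after the try/except). Output: CF

Answer: CF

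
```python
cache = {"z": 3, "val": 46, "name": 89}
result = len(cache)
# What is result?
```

Trace:
`cache = {"z": 3, "val": 46, "name": 89}` → cache = {'z': 3, 'val': 46, 'name': 89}
`result = len(cache)` → result = 3
So result = 3

Answer: 3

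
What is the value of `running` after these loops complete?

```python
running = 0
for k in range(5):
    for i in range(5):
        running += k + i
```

Sum of all k+i for k,i in 5x5
`running` takes the values: 0 → 1 → 3 → 6 → 10 → 11 → 13 → 16 → 20 → 25 → 27 → 30 → 34 → 39 → 45 → 48 → 52 → 57 → 63 → 70 → 74 → 79 → 85 → 92 → 100

Answer: 100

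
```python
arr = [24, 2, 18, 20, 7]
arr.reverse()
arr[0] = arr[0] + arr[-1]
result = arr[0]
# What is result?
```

Trace:
`arr = [24, 2, 18, 20, 7]` → arr = [24, 2, 18, 20, 7]
`arr.reverse()` → arr = [7, 20, 18, 2, 24]
`arr[0] = arr[0] + arr[-1]` → arr = [31, 20, 18, 2, 24]
`result = arr[0]` → result = 31
So result = 31

Answer: 31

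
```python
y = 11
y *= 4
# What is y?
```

Trace:
`y = 11` → y = 11
`y *= 4` → y = 44
So y = 44

Answer: 44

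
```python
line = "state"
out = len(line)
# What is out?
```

Trace:
`line = "state"` → line = 'state'
`out = len(line)` → out = 5
So out = 5

Answer: 5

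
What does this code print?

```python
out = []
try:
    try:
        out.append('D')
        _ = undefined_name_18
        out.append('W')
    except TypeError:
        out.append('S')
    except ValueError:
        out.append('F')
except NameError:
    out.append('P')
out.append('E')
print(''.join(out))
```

Execution trace: 'D' (try body) → 'P' (outer except NameError) → 'E' (after the try/except). Output: DPE

Answer: DPE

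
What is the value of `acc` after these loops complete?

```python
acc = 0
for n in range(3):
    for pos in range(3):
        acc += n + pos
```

Sum of all n+pos for n,pos in 3x3
`acc` takes the values: 0 → 1 → 3 → 4 → 6 → 9 → 11 → 14 → 18

Answer: 18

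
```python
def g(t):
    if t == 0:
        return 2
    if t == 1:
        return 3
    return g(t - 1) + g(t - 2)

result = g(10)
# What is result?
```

Build up from base cases: g(0)=2, g(1)=3, g(2)=5, g(3)=8, g(4)=13, g(5)=21, g(6)=34, ..., g(10)=233

Answer: 233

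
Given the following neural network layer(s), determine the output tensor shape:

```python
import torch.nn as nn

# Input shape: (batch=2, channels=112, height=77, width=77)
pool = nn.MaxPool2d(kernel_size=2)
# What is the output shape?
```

Input: (2, 112, 77, 77) -> Output: (2, 112, 38, 38)

Answer: (2, 112, 38, 38)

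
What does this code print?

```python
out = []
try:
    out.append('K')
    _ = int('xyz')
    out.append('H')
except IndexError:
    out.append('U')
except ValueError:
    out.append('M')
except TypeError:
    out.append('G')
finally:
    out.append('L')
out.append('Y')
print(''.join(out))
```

Execution trace: 'K' (try body) → 'M' (except ValueError) → 'L' (finally) → 'Y' (after the try/except). Output: KMLY

Answer: KMLY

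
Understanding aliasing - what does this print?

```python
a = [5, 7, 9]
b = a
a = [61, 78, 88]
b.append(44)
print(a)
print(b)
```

Key concept: rebinding vs mutation: a is rebound to a new list, b still points at the original.
Step by step:
`a = [5, 7, 9]` → a = [5, 7, 9]
`b = a` → b = [5, 7, 9] (same object as a)
`a = [61, 78, 88]` → a = [61, 78, 88]
`b.append(44)` → b = [5, 7, 9, 44]
`print(a)` → prints [61, 78, 88]
`print(b)` → prints [5, 7, 9, 44]

Answer:
[61, 78, 88]
[5, 7, 9, 44]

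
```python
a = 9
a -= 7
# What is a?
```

Trace:
`a = 9` → a = 9
`a -= 7` → a = 2
So a = 2

Answer: 2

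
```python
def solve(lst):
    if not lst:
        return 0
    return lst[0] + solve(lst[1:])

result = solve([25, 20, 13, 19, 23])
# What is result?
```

25 + 20 + 13 + 19 + 23 + 0 = 100

Answer: 100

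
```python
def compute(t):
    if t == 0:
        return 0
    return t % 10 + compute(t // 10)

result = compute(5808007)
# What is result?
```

Sum of digits of 5808007: 7 + 0 + 0 + 8 + 0 + 8 + 5 = 28

Answer: 28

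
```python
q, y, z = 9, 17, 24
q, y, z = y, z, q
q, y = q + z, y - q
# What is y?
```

Trace:
`q, y, z = 9, 17, 24` → q = 9; y = 17; z = 24
`q, y, z = y, z, q` → q = 17; y = 24; z = 9
`q, y = q + z, y - q` → q = 26; y = 7
So y = 7

Answer: 7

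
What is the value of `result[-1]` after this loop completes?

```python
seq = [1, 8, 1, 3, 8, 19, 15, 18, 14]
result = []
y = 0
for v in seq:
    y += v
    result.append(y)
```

Cumulative sum ends at 87
`result` takes the values: [] → [1] → [1, 9] → [1, 9, 10] → [1, 9, 10, 13] → [1, 9, 10, 13, 21] → [1, 9, 10, 13, 21, 40] → [1, 9, 10, 13, 21, 40, 55] → [1, 9, 10, 13, 21, 40, 55, 73] → [1, 9, 10, 13, 21, 40, 55, 73, 87]
So `result[-1]` = 87

Answer: 87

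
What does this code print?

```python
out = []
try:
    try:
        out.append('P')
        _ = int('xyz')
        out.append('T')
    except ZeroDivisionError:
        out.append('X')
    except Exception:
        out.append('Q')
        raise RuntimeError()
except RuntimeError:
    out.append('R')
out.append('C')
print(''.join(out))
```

Execution trace: 'P' (inner try body) → 'Q' (inner except Exception) → 'R' (outer except RuntimeError) → 'C' (after the try/except). Output: PQRC

Answer: PQRC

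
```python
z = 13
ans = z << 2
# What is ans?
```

Trace:
`z = 13` → z = 13
`ans = z << 2` → ans = 52
So ans = 52

Answer: 52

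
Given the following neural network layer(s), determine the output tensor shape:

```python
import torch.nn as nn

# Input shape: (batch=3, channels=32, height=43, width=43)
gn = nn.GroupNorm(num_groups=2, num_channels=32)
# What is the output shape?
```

Input: (3, 32, 43, 43) -> Output: (3, 32, 43, 43)

Answer: (3, 32, 43, 43)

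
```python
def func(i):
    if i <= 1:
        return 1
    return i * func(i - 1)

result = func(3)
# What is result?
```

func(3) = 3 * 2 * 1 = 6

Answer: 6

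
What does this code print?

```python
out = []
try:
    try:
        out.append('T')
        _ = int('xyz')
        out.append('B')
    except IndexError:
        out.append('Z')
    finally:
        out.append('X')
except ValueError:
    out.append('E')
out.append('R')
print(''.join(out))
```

Execution trace: 'T' (try body) → 'X' (finally) → 'E' (outer except ValueError) → 'R' (after the try/except). Output: TXER

Answer: TXER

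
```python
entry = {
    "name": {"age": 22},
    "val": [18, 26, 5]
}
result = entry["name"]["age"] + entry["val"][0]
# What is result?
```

Trace:
`entry = { ...` → entry = {'name': {'age': 22}, 'val': [18, 26, 5]}
`result = entry["name"]["age"] + entry["val"][0]` → result = 40
So result = 40

Answer: 40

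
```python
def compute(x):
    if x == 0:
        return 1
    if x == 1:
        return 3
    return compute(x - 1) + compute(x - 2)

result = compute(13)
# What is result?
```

Build up from base cases: compute(0)=1, compute(1)=3, compute(2)=4, compute(3)=7, compute(4)=11, compute(5)=18, compute(6)=29, ..., compute(13)=843

Answer: 843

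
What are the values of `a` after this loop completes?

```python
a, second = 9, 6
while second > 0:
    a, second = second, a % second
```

GCD of 9 and 6
`a` takes the values: 9 → 6 → 3

Answer: 3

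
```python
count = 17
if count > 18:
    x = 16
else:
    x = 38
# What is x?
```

Trace:
`count = 17` → count = 17
`if count > 18: ...` → count > 18 is False, take else branch → x = 38
So x = 38

Answer: 38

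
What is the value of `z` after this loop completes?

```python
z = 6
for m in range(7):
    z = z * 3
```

Multiply by 3, 7 times: 6 * 3^7 = 13122
`z` takes the values: 6 → 18 → 54 → 162 → 486 → 1458 → 4374 → 13122

Answer: 13122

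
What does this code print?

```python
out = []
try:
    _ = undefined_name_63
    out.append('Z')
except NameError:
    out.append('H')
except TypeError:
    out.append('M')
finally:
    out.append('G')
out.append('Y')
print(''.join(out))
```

Execution trace: 'H' (except NameError) → 'G' (finally) → 'Y' (after the try/except). Output: HGY

Answer: HGY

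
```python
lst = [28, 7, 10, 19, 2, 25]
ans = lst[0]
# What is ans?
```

Trace:
`lst = [28, 7, 10, 19, 2, 25]` → lst = [28, 7, 10, 19, 2, 25]
`ans = lst[0]` → ans = 28
So ans = 28

Answer: 28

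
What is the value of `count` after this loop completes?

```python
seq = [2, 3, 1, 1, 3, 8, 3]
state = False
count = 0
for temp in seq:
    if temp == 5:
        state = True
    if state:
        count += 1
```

Count elements after first 5 in [2, 3, 1, 1, 3, 8, 3]
`count` takes the values: 0

Answer: 0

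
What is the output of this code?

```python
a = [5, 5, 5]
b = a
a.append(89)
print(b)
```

Key concept: basic list aliasing.
Step by step:
`a = [5, 5, 5]` → a = [5, 5, 5]
`b = a` → b = [5, 5, 5] (same object as a)
`a.append(89)` → a = [5, 5, 5, 89] (same object as b); b = [5, 5, 5, 89] (same object as a)
`print(b)` → prints [5, 5, 5, 89]

Answer: [5, 5, 5, 89]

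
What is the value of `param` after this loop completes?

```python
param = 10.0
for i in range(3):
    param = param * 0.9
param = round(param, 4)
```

Exponential decay: 10.0 * 0.9^3
`param` takes the values: 10.0 → 9.0 → 8.1 → 7.29

Answer: 7.29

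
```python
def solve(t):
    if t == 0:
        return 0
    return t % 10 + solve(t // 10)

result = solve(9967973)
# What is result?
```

Sum of digits of 9967973: 3 + 7 + 9 + 7 + 6 + 9 + 9 = 50

Answer: 50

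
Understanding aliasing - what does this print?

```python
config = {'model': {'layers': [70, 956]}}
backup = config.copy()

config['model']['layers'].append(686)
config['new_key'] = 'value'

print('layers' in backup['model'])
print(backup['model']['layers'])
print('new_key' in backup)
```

Key concept: shallow copy gotcha with nested dict.
Step by step:
`config = {'model': {'layers': [70, 956]}}` → config = {'model': {'layers': [70, 956]}}
`backup = config.copy()` → backup = {'model': {'layers': [70, 956]}}
`config['model']['layers'].append(686)` → config = {'model': {'layers': [70, 956, 686]}}; backup = {'model': {'layers': [70, 956, 686]}}
`config['new_key'] = 'value'` → config = {'model': {'layers': [70, 956, 686]}, 'new_key': 'value'}
`print('layers' in backup['model'])` → prints True
`print(backup['model']['layers'])` → prints [70, 956, 686]
`print('new_key' in backup)` → prints False

Answer:
True
[70, 956, 686]
False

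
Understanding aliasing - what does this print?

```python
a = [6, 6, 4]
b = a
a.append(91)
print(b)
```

Key concept: basic list aliasing.
Step by step:
`a = [6, 6, 4]` → a = [6, 6, 4]
`b = a` → b = [6, 6, 4] (same object as a)
`a.append(91)` → a = [6, 6, 4, 91] (same object as b); b = [6, 6, 4, 91] (same object as a)
`print(b)` → prints [6, 6, 4, 91]

Answer: [6, 6, 4, 91]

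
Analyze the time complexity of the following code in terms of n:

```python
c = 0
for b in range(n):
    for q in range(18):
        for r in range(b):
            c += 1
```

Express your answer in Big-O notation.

Each loop level contributes: n × 1 × n. Multiplying the contributions gives O(n^2).

Answer: O(n^2)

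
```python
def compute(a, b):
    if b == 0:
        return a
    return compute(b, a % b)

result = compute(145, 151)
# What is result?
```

compute(145, 151) -> compute(151, 145) -> compute(145, 6) -> compute(6, 1) -> compute(1, 0) -> 1

Answer: 1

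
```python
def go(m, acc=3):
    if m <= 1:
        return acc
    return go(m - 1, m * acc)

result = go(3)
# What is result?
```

Accumulator trace (n, acc): (3, 3) -> (2, 9) -> (1, 18) -> return 18

Answer: 18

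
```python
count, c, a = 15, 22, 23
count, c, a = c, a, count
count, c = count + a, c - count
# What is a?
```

Trace:
`count, c, a = 15, 22, 23` → count = 15; c = 22; a = 23
`count, c, a = c, a, count` → count = 22; c = 23; a = 15
`count, c = count + a, c - count` → count = 37; c = 1
So a = 15

Answer: 15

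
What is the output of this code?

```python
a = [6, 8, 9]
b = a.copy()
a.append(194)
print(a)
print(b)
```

Key concept: list.copy() creates independent copy.
Step by step:
`a = [6, 8, 9]` → a = [6, 8, 9]
`b = a.copy()` → b = [6, 8, 9]
`a.append(194)` → a = [6, 8, 9, 194]
`print(a)` → prints [6, 8, 9, 194]
`print(b)` → prints [6, 8, 9]

Answer:
[6, 8, 9, 194]
[6, 8, 9]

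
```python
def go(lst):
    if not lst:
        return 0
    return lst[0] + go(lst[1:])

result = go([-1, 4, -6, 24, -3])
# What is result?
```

(-1) + 4 + (-6) + 24 + (-3) + 0 = 18

Answer: 18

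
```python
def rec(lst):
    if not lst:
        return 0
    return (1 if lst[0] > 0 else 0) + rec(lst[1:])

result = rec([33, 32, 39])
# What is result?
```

Count of positive elements in [33, 32, 39] = 3

Answer: 3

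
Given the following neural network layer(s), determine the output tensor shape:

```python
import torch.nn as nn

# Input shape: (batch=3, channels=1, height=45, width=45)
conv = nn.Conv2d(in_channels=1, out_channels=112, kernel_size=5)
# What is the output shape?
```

Input: (3, 1, 45, 45) -> Output: (3, 112, 41, 41)

Answer: (3, 112, 41, 41)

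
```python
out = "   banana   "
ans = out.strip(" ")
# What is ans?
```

Trace:
`out = "   banana   "` → out = '   banana   '
`ans = out.strip(" ")` → ans = 'banana'
So ans = 'banana'

Answer: 'banana'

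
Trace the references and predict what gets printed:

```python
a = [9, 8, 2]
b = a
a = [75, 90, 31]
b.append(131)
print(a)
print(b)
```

Key concept: rebinding vs mutation: a is rebound to a new list, b still points at the original.
Step by step:
`a = [9, 8, 2]` → a = [9, 8, 2]
`b = a` → b = [9, 8, 2] (same object as a)
`a = [75, 90, 31]` → a = [75, 90, 31]
`b.append(131)` → b = [9, 8, 2, 131]
`print(a)` → prints [75, 90, 31]
`print(b)` → prints [9, 8, 2, 131]

Answer:
[75, 90, 31]
[9, 8, 2, 131]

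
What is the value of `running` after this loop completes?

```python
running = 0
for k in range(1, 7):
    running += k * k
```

Sum of squares 1² to 6² = 91
`running` takes the values: 0 → 1 → 5 → 14 → 30 → 55 → 91

Answer: 91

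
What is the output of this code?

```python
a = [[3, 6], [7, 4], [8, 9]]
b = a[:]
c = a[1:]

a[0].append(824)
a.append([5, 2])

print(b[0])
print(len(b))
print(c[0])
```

Key concept: slice with nested mutation.
Step by step:
`a = [[3, 6], [7, 4], [8, 9]]` → a = [[3, 6], [7, 4], [8, 9]]
`b = a[:]` → b = [[3, 6], [7, 4], [8, 9]]
`c = a[1:]` → c = [[7, 4], [8, 9]]
`a[0].append(824)` → a = [[3, 6, 824], [7, 4], [8, 9]]; b = [[3, 6, 824], [7, 4], [8, 9]]
`a.append([5, 2])` → a = [[3, 6, 824], [7, 4], [8, 9], [5, 2]]
`print(b[0])` → prints [3, 6, 824]
`print(len(b))` → prints 3
`print(c[0])` → prints [7, 4]

Answer:
[3, 6, 824]
3
[7, 4]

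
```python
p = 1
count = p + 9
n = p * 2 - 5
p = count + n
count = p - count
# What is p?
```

Trace:
`p = 1` → p = 1
`count = p + 9` → count = 10
`n = p * 2 - 5` → n = -3
`p = count + n` → p = 7
`count = p - count` → count = -3
So p = 7

Answer: 7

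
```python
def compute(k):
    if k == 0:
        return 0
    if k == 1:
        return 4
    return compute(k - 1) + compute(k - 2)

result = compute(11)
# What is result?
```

Build up from base cases: compute(0)=0, compute(1)=4, compute(2)=4, compute(3)=8, compute(4)=12, compute(5)=20, compute(6)=32, ..., compute(11)=356

Answer: 356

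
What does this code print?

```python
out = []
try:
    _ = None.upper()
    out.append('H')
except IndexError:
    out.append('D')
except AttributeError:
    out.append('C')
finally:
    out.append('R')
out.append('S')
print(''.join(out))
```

Execution trace: 'C' (except AttributeError) → 'R' (finally) → 'S' (after the try/except). Output: CRS

Answer: CRS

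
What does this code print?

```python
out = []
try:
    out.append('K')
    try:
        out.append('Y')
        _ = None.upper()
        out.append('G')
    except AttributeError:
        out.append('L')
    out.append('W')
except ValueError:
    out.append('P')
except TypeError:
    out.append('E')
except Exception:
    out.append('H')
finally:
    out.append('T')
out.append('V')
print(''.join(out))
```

Execution trace: 'K' (try body) → 'Y' (inner try body) → 'L' (inner except AttributeError) → 'W' (try body, no exception) → 'T' (finally) → 'V' (after the try/except). Output: KYLWTV

Answer: KYLWTV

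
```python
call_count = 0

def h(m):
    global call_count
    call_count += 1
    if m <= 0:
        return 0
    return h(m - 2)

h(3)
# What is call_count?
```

Linear recursion stepping by 2: 3 calls from m=3 down to ≤0.

Answer: 3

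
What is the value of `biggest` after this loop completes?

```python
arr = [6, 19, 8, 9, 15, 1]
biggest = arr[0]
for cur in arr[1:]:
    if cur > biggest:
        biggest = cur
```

Maximum of [6, 19, 8, 9, 15, 1]
`biggest` takes the values: 6 → 19

Answer: 19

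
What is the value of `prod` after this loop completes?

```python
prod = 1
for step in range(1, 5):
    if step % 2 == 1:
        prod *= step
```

Product of odd numbers 1 to 4
`prod` takes the values: 1 → 3

Answer: 3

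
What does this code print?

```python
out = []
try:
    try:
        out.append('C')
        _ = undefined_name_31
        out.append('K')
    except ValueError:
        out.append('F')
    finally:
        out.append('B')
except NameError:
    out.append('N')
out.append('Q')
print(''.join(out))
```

Execution trace: 'C' (try body) → 'B' (finally) → 'N' (outer except NameError) → 'Q' (after the try/except). Output: CBNQ

Answer: CBNQ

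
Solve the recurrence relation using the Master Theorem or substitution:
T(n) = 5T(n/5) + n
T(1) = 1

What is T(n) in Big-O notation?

By Master Theorem: a=5, b=5, f(n)=n. Since log_5(5) = 1 and f(n) = Θ(n^1), Case 2 applies. T(n) = O(n log n).

Answer: O(n log n)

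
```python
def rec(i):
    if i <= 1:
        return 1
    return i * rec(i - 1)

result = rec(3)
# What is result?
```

rec(3) = 3 * 2 * 1 = 6

Answer: 6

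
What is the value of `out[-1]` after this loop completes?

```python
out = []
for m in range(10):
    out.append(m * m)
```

Last element of squares 0 to 9
`out` takes the values: [] → [0] → [0, 1] → [0, 1, 4] → [0, 1, 4, 9] → [0, 1, 4, 9, 16] → [0, 1, 4, 9, 16, 25] → [0, 1, 4, 9, 16, 25, 36] → [0, 1, 4, 9, 16, 25, 36, 49] → [0, 1, 4, 9, 16, 25, 36, 49, 64] → [0, 1, 4, 9, 16, 25, 36, 49, 64, 81]
So `out[-1]` = 81

Answer: 81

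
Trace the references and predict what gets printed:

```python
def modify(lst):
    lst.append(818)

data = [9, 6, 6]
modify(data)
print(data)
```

Key concept: function modifies passed list.
Step by step:
`data = [9, 6, 6]` → data = [9, 6, 6]
`modify(data)` → data = [9, 6, 6, 818]
`print(data)` → prints [9, 6, 6, 818]

Answer: [9, 6, 6, 818]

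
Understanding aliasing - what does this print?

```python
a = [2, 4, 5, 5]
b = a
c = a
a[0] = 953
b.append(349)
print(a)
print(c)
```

Key concept: multiple aliases.
Step by step:
`a = [2, 4, 5, 5]` → a = [2, 4, 5, 5]
`b = a` → b = [2, 4, 5, 5] (same object as a)
`c = a` → c = [2, 4, 5, 5] (same object as a, b)
`a[0] = 953` → a = [953, 4, 5, 5] (same object as b, c); b = [953, 4, 5, 5] (same object as a, c); c = [953, 4, 5, 5] (same object as a, b)
`b.append(349)` → a = [953, 4, 5, 5, 349] (same object as b, c); b = [953, 4, 5, 5, 349] (same object as a, c); c = [953, 4, 5, 5, 349] (same object as a, b)
`print(a)` → prints [953, 4, 5, 5, 349]
`print(c)` → prints [953, 4, 5, 5, 349]

Answer:
[953, 4, 5, 5, 349]
[953, 4, 5, 5, 349]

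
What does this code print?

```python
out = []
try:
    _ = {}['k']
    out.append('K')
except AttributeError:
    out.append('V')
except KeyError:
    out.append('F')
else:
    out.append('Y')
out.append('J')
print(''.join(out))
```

Execution trace: 'F' (except KeyError) → 'J' (after the try/except). Output: FJ

Answer: FJ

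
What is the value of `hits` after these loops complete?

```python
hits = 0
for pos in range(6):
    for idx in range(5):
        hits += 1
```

6 * 5 = 30
`hits` takes the values: 0 → 1 → 2 → 3 → 4 → 5 → 6 → 7 → 8 → 9 → 10 → 11 → 12 → 13 → 14 → 15 → 16 → 17 → 18 → 19 → 20 → 21 → 22 → 23 → 24 → 25 → 26 → 27 → 28 → 29 → 30

Answer: 30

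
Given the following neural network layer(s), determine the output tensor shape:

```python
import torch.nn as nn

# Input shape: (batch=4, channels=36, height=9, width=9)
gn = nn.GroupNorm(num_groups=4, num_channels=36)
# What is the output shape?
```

Input: (4, 36, 9, 9) -> Output: (4, 36, 9, 9)

Answer: (4, 36, 9, 9)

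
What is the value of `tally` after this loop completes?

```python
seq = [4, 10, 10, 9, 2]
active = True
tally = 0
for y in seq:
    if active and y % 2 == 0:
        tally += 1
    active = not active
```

Count even values at even positions
`tally` takes the values: 0 → 1 → 2 → 3

Answer: 3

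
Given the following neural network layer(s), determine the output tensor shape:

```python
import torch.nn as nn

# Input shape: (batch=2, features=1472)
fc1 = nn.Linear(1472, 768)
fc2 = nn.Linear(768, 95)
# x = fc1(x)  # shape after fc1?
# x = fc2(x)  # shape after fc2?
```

Input: (2, 1472) -> after fc1: (2, 768) -> Output: (2, 95)

Answer: (2, 95)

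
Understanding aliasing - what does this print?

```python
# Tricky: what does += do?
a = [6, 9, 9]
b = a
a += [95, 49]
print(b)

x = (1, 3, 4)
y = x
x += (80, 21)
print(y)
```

Key concept: += behavior differs for mutable vs immutable.
Step by step:
`a = [6, 9, 9]` → a = [6, 9, 9]
`b = a` → b = [6, 9, 9] (same object as a)
`a += [95, 49]` → a = [6, 9, 9, 95, 49] (same object as b); b = [6, 9, 9, 95, 49] (same object as a)
`print(b)` → prints [6, 9, 9, 95, 49]
`x = (1, 3, 4)` → x = (1, 3, 4)
`y = x` → y = (1, 3, 4)
`x += (80, 21)` → x = (1, 3, 4, 80, 21)
`print(y)` → prints (1, 3, 4)

Answer:
[6, 9, 9, 95, 49]
(1, 3, 4)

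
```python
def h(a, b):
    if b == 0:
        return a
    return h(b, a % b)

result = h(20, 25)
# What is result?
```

h(20, 25) -> h(25, 20) -> h(20, 5) -> h(5, 0) -> 5

Answer: 5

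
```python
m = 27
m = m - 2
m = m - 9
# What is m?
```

Trace:
`m = 27` → m = 27
`m = m - 2` → m = 25
`m = m - 9` → m = 16
So m = 16

Answer: 16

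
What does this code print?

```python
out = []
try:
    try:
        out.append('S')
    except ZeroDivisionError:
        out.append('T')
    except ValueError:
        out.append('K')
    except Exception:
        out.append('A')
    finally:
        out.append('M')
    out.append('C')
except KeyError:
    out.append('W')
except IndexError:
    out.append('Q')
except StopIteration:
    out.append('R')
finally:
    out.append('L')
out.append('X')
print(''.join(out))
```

Execution trace: 'S' (inner try body, no exception) → 'M' (inner finally) → 'C' (try body, no exception) → 'L' (finally) → 'X' (after the try/except). Output: SMCLX

Answer: SMCLX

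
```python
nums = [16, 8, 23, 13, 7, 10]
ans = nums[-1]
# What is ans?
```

Trace:
`nums = [16, 8, 23, 13, 7, 10]` → nums = [16, 8, 23, 13, 7, 10]
`ans = nums[-1]` → ans = 10
So ans = 10

Answer: 10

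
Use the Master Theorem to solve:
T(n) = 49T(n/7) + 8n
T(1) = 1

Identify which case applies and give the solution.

a=49, b=7, f(n)=8n. log_7(49) = 2. Since c=1 < 2, Case 1 applies: T(n) = Θ(n^log_b(a)) = O(n^2).

Answer: O(n^2) - Case 1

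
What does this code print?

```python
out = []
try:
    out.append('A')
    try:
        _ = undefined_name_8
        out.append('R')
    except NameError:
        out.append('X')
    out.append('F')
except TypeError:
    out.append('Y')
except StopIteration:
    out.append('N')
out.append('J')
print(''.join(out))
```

Execution trace: 'A' (try body) → 'X' (inner except NameError) → 'F' (try body, no exception) → 'J' (after the try/except). Output: AXFJ

Answer: AXFJ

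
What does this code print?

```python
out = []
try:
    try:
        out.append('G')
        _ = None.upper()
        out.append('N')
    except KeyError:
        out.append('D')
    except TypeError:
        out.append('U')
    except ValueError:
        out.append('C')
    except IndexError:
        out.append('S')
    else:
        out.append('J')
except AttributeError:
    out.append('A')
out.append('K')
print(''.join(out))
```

Execution trace: 'G' (try body) → 'A' (outer except AttributeError) → 'K' (after the try/except). Output: GAK

Answer: GAK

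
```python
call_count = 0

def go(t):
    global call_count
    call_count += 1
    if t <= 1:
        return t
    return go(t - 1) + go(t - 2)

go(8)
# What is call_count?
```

Calls(t) = 1 + Calls(t-1) + Calls(t-2); Calls(0)=Calls(1)=1. For t=8 this gives 67.

Answer: 67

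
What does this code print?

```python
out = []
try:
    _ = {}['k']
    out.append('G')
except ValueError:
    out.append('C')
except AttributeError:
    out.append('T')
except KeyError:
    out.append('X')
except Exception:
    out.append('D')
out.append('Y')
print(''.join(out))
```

Execution trace: 'X' (except KeyError) → 'Y' (after the try/except). Output: XY

Answer: XY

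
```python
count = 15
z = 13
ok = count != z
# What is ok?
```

Trace:
`count = 15` → count = 15
`z = 13` → z = 13
`ok = count != z` → ok = True
So ok = True

Answer: True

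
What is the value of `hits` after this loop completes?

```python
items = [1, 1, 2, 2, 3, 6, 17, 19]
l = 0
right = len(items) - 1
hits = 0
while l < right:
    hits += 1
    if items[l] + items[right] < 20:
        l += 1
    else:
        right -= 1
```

Steps to find pair summing to 20
`hits` takes the values: 0 → 1 → 2 → 3 → 4 → 5 → 6 → 7

Answer: 7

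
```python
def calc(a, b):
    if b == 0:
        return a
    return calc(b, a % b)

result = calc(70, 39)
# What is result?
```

calc(70, 39) -> calc(39, 31) -> calc(31, 8) -> calc(8, 7) -> calc(7, 1) -> calc(1, 0) -> 1

Answer: 1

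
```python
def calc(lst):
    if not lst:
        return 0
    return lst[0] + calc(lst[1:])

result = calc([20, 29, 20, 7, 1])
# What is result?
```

20 + 29 + 20 + 7 + 1 + 0 = 77

Answer: 77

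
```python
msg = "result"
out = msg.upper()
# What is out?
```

Trace:
`msg = "result"` → msg = 'result'
`out = msg.upper()` → out = 'RESULT'
So out = 'RESULT'

Answer: 'RESULT'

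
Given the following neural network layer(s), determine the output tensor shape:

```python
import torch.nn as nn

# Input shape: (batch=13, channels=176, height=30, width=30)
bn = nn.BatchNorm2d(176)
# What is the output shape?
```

Input: (13, 176, 30, 30) -> Output: (13, 176, 30, 30)

Answer: (13, 176, 30, 30)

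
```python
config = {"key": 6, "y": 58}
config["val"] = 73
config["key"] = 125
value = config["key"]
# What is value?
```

Trace:
`config = {"key": 6, "y": 58}` → config = {'key': 6, 'y': 58}
`config["val"] = 73` → config = {'key': 6, 'y': 58, 'val': 73}
`config["key"] = 125` → config = {'key': 125, 'y': 58, 'val': 73}
`value = config["key"]` → value = 125
So value = 125

Answer: 125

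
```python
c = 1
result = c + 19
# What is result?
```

Trace:
`c = 1` → c = 1
`result = c + 19` → result = 20
So result = 20

Answer: 20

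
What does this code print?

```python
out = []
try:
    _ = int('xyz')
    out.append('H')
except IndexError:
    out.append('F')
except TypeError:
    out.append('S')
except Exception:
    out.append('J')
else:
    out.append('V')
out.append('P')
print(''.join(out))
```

Execution trace: 'J' (except Exception) → 'P' (after the try/except). Output: JP

Answer: JP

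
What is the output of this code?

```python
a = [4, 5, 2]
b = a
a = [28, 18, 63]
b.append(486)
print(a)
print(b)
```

Key concept: rebinding vs mutation: a is rebound to a new list, b still points at the original.
Step by step:
`a = [4, 5, 2]` → a = [4, 5, 2]
`b = a` → b = [4, 5, 2] (same object as a)
`a = [28, 18, 63]` → a = [28, 18, 63]
`b.append(486)` → b = [4, 5, 2, 486]
`print(a)` → prints [28, 18, 63]
`print(b)` → prints [4, 5, 2, 486]

Answer:
[28, 18, 63]
[4, 5, 2, 486]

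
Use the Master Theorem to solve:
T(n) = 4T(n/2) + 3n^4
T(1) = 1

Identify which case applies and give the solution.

a=4, b=2, f(n)=3n^4. log_2(4) = 2. Since c=4 > 2 and the regularity condition holds (4(n/2)^4 = (4/2^4)n^4 with 4/2^4 < 1), Case 3 applies: T(n) = Θ(f(n)) = O(n^4).

Answer: O(n^4) - Case 3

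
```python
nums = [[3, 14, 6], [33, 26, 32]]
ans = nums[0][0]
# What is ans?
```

Trace:
`nums = [[3, 14, 6], [33, 26, 32]]` → nums = [[3, 14, 6], [33, 26, 32]]
`ans = nums[0][0]` → ans = 3
So ans = 3

Answer: 3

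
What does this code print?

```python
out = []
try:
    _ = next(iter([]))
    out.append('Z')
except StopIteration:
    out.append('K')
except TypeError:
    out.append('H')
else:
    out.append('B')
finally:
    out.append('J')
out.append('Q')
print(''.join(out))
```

Execution trace: 'K' (except StopIteration) → 'J' (finally) → 'Q' (after the try/except). Output: KJQ

Answer: KJQ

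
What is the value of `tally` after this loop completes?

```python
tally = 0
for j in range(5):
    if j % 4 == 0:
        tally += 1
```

Count numbers divisible by 4 in range(5)
`tally` takes the values: 0 → 1 → 2

Answer: 2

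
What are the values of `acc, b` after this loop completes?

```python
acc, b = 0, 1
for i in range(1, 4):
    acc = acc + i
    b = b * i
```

Sum and factorial of 1 to 3
`acc, b` takes the values: (0, 1) → (1, 1) → (3, 1) → (3, 2) → (6, 2) → (6, 6)

Answer: 6, 6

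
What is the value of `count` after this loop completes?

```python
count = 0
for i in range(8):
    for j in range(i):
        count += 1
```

Triangle number: 0+1+2+...+7
`count` takes the values: 0 → 1 → 2 → 3 → 4 → 5 → 6 → 7 → 8 → 9 → 10 → 11 → 12 → 13 → 14 → 15 → 16 → 17 → 18 → 19 → 20 → 21 → 22 → 23 → 24 → 25 → 26 → 27 → 28

Answer: 28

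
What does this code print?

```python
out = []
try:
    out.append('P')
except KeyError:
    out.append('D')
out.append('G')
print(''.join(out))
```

Execution trace: 'P' (try body, no exception) → 'G' (after the try/except). Output: PG

Answer: PG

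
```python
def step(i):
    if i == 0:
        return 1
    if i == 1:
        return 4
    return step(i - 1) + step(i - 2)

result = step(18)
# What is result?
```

Build up from base cases: step(0)=1, step(1)=4, step(2)=5, step(3)=9, step(4)=14, step(5)=23, step(6)=37, ..., step(18)=11933

Answer: 11933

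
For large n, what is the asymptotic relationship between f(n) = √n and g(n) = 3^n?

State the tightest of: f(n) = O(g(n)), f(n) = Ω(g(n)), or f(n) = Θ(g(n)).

√n vs 3^n: f(n) = O(g(n)) but not Ω(g(n)) — 3^n grows strictly faster than √n.

Answer: f(n) = O(g(n)) but not Ω(g(n)) — 3^n grows strictly faster than √n.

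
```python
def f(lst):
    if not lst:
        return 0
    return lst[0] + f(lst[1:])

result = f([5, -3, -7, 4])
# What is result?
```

5 + (-3) + (-7) + 4 + 0 = -1

Answer: -1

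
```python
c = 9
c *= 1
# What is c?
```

Trace:
`c = 9` → c = 9
`c *= 1` → c = 9
So c = 9

Answer: 9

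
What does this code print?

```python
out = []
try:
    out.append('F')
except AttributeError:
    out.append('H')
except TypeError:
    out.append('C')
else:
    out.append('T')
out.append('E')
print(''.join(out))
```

Execution trace: 'F' (try body, no exception) → 'T' (else) → 'E' (after the try/except). Output: FTE

Answer: FTE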